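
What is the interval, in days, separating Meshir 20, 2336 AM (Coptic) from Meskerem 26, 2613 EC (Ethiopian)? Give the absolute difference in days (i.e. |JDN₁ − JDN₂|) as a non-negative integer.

221

JDN of the first date = 2678058.
JDN of the second date = 2678279.
|2678279 − 2678058| = 221.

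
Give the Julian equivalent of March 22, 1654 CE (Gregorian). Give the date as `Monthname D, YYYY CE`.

At this point the Julian calendar is 10 days behind the Gregorian.
22 March 1654 Gregorian − 10 days → 12 March 1654 Julian.

March 12, 1654 CE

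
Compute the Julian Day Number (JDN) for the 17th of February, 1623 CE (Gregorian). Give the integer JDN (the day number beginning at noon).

JDN 2451545 is 1 January 2000 CE (Gregorian); the target day is −137649 days from there, so JDN = 2313896.

2313896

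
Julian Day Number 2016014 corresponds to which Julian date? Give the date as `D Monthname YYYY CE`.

JDN 2016014 is 23 July 807 in the proleptic Gregorian calendar.
In the Julian calendar that day is 19 July 807 CE.

19 July 807 CE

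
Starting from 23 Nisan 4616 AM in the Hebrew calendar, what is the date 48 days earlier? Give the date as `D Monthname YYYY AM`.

The starting date is JDN 2033805; 2033805 − 48 = 2033757.
JDN 2033757 corresponds to 4 Adar 4616 AM.

4 Adar 4616 AM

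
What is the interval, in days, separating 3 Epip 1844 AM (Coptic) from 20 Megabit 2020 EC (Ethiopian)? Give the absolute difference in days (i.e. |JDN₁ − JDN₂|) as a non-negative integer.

First date → JDN 2498488; second date → JDN 2461860.
The interval is |2498488 − 2461860| = 36628 days.

36628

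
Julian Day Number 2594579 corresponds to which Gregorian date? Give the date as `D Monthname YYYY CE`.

13 August 2391 CE

Counting from JDN 2299161 = 15 Oct 1582 gives an offset of 295418 days.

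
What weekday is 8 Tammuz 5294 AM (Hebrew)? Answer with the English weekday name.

Sunday

Equivalently 1 July 1534 Gregorian, JDN 2281523.
2281523 ≡ 6 (mod 7); counting from Monday = 0 gives Sunday.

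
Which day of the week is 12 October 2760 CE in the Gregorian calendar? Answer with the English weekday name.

Wednesday

JDN 2729414 mod 7 = 2, and JDN 0 was a Monday, so this is a Wednesday.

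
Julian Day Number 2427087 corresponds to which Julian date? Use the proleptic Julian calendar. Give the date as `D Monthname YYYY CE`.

The Gregorian equivalent of JDN 2427087 is 14 January 1933.
In the Julian calendar that day is 1 January 1933 CE.

1 January 1933 CE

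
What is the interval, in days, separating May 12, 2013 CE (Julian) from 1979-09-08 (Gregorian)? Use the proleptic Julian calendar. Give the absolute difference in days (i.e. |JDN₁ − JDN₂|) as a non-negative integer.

First date → JDN 2456438; second date → JDN 2444125.
The interval is |2456438 − 2444125| = 12313 days.

12313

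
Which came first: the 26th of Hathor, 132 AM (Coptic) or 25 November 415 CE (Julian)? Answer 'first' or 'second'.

first

Converting both to JDN: 1872963 vs 1872965; the smaller is the first.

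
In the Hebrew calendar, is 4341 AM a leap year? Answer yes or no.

no

Hebrew year 4341 is year 9 of its 19-year Metonic cycle; leap years are at positions 3, 6, 8, 11, 14, 17, 19, so it is a common year (12 months).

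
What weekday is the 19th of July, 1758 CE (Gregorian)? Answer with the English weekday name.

Wednesday

JDN 2363356 mod 7 = 2, and JDN 0 was a Monday, so this is a Wednesday.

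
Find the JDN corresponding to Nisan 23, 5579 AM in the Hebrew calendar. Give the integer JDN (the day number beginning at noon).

2385543

Equivalently 18 April 1819 (Gregorian).
JDN 2451545 is 1 January 2000 CE (Gregorian); the target day is −66002 days from there, so JDN = 2385543.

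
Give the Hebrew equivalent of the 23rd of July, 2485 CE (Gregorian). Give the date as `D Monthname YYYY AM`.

Both dates share Julian Day Number 2628892; in the Hebrew calendar that is 11 Av 6245 AM.

11 Av 6245 AM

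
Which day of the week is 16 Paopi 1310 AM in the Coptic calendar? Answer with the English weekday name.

In the Gregorian calendar this is 23 October 1593 (JDN 2303187).
JDN 2303187 mod 7 = 5, and JDN 0 was a Monday, so this is a Saturday.

Saturday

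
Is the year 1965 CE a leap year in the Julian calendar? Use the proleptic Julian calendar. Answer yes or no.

1965 mod 4 = 1, so it is a common year in the Julian calendar.

no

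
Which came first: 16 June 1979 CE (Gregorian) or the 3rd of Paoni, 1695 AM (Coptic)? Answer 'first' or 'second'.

The two dates have Julian Day Numbers 2444041 and 2444035 respectively.
Since 2444035 < 2444041, the second date comes first.

second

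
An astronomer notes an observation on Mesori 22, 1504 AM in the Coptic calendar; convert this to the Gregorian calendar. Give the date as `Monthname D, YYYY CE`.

August 26, 1788 CE

Julian Day Number of the source date = 2374352.
Converting JDN 2374352 to the Gregorian calendar gives 26 August 1788 CE.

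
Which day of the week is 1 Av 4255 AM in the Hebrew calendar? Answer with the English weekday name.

In the proleptic Gregorian calendar this is 11 July 495 (JDN 1902047).
1902047 ≡ 0 (mod 7); counting from Monday = 0 gives Monday.

Monday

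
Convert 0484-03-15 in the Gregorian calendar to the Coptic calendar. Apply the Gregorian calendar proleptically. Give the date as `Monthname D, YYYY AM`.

Paremhat 18, 200 AM

Both dates share Julian Day Number 1897912; in the Coptic calendar that is 18 Paremhat 200 AM.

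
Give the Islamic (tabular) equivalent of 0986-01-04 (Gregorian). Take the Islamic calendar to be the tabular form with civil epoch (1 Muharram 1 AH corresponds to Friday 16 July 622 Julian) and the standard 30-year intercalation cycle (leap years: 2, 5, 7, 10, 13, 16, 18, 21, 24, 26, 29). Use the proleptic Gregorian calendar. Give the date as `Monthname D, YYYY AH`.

Both dates share Julian Day Number 2081193; in the tabular Islamic calendar that is 14 Sha'ban 375 AH.

Sha'ban 14, 375 AH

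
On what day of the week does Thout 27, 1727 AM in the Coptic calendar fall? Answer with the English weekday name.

Thursday

In the Gregorian calendar this is 7 October 2010 (JDN 2455477).
JDN 2455477 mod 7 = 3, and JDN 0 was a Monday, so this is a Thursday.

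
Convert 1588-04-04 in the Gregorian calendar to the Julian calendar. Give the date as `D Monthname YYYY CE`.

25 March 1588 CE

For dates in this range the Gregorian date is 10 days ahead of the Julian.
4 April 1588 Gregorian − 10 days → 25 March 1588 Julian.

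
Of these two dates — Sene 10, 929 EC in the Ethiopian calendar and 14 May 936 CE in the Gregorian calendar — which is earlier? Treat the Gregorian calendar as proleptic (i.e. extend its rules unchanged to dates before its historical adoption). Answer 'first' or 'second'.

First date → JDN 2063452; second date → JDN 2063061.
JDN 2063061 < JDN 2063452, so the second date is earlier.

second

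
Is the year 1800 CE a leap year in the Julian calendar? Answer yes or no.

yes

1800 mod 4 = 0, so it is a leap year in the Julian calendar.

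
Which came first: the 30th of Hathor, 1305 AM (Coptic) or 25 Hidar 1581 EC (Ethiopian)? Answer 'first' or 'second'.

second

Converting both to JDN: 2301405 vs 2301400; the smaller is the second.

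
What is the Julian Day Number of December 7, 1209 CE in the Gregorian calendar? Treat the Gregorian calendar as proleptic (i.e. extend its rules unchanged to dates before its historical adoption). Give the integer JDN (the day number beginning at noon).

JDN 2299161 is 15 October 1582 CE (Gregorian); the target day is −136182 days from there, so JDN = 2162979.

2162979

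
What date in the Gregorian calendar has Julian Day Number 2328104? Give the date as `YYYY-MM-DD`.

1662-01-11

JDN 2451545 is 1 Jan 2000; 2328104 is −123441 days from there.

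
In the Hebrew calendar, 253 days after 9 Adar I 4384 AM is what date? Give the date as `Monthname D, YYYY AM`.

Tishrei 26, 4385 AM

Counting 253 days forward from JDN 1949009 reaches JDN 1949262, which is Tishrei 26, 4385 AM.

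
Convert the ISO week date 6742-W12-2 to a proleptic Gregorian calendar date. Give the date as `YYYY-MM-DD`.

ISO week 1 of 6742 is the week containing the first Thursday of 6742.
Week 12, day 2 (Tuesday) lands on 6742-03-17.

6742-03-17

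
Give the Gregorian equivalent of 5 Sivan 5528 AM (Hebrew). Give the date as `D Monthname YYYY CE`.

Both dates share Julian Day Number 2366950; in the Gregorian calendar that is 21 May 1768 CE.

21 May 1768 CE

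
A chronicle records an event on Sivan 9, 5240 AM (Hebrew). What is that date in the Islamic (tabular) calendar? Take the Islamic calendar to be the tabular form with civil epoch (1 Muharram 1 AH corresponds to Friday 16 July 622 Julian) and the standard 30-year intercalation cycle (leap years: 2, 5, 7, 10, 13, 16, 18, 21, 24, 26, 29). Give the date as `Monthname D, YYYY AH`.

Julian Day Number of the source date = 2261766.
Converting JDN 2261766 to the tabular Islamic calendar gives 8 Rabi' al-Awwal 885 AH.

Rabi' al-Awwal 8, 885 AH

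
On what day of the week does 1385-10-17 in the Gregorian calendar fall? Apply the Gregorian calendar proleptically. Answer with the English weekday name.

Monday

JDN 2227211 mod 7 = 0, and JDN 0 was a Monday, so this is a Monday.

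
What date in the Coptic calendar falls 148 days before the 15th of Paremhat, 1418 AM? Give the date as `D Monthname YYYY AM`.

17 Paopi 1418 AM

The starting date is JDN 2342783; 2342783 − 148 = 2342635.
JDN 2342635 corresponds to 17 Paopi 1418 AM.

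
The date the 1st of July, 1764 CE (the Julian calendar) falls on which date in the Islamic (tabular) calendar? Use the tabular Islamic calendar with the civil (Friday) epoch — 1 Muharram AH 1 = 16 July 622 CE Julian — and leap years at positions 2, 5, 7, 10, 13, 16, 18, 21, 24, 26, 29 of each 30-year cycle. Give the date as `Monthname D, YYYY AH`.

The source date corresponds to 12 July 1764 in the Gregorian calendar (JDN 2365541).
That day falls on 12 Muharram 1178 AH in the tabular Islamic calendar.

Muharram 12, 1178 AH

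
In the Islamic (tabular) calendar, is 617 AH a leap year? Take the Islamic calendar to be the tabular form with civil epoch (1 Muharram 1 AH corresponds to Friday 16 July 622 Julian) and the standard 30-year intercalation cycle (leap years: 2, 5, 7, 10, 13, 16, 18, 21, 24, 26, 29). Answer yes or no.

Year 617 AH is year 17 of its 30-year cycle; leap positions are 2, 5, 7, 10, 13, 16, 18, 21, 24, 26, 29, so it is a common year (354 days).

no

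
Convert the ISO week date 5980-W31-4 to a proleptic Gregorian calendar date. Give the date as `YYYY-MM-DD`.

5980-07-31

ISO week 1 of 5980 is the week containing the first Thursday of 5980.
Week 31, day 4 (Thursday) lands on 5980-07-31.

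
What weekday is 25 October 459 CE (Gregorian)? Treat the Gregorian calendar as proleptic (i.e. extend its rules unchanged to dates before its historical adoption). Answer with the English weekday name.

JDN 1889004 mod 7 = 5, and JDN 0 was a Monday, so this is a Saturday.

Saturday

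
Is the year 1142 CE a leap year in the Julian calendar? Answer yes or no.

1142 mod 4 = 2, so it is a common year in the Julian calendar.

no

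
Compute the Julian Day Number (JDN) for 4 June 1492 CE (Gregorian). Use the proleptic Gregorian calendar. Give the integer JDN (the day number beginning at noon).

2266157

JDN 2299161 is 15 October 1582 CE (Gregorian); the target day is −33004 days from there, so JDN = 2266157.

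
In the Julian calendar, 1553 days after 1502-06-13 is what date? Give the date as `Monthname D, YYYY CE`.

Counting 1553 days forward from JDN 2269827 reaches JDN 2271380, which is September 13, 1506 CE.

September 13, 1506 CE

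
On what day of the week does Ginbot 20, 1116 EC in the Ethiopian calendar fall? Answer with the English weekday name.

In the proleptic Gregorian calendar this is 22 May 1124 (JDN 2131734).
2131734 ≡ 3 (mod 7); counting from Monday = 0 gives Thursday.

Thursday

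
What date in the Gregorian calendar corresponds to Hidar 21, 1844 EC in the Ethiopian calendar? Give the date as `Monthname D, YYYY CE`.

Julian Day Number of the source date = 2397457.
Converting JDN 2397457 to the Gregorian calendar gives 30 November 1851 CE.

November 30, 1851 CE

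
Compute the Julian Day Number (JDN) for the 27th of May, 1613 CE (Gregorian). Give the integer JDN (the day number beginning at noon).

2310343

JDN 2400001 is 17 November 1858 CE (Gregorian), MJD 0; the target day is −89658 days from there, so JDN = 2310343.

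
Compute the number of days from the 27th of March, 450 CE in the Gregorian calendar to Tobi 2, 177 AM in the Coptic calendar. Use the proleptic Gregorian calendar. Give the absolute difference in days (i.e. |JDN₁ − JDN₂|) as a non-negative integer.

First date → JDN 1885505; second date → JDN 1889435.
The interval is |1885505 − 1889435| = 3930 days.

3930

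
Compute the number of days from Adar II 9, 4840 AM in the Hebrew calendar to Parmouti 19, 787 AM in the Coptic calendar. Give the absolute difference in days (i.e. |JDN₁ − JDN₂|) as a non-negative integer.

JDN of the first date = 2115590.
JDN of the second date = 2112344.
|2112344 − 2115590| = 3246.

3246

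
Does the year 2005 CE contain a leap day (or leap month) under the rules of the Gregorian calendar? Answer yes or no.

no

2005 is not divisible by 4, so it is a common year.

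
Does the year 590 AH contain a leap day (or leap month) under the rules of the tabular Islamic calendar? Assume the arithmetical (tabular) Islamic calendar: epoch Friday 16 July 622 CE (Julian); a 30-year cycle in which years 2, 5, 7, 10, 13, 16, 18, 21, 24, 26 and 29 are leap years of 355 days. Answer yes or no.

Year 590 AH is year 20 of its 30-year cycle; leap positions are 2, 5, 7, 10, 13, 16, 18, 21, 24, 26, 29, so it is a common year (354 days).

no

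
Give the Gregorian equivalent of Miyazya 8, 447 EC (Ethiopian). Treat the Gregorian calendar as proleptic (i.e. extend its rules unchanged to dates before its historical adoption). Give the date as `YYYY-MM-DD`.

Both dates share Julian Day Number 1887339; in the Gregorian calendar that is 4 April 455 CE.

0455-04-04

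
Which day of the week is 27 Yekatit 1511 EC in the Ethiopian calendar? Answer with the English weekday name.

Monday

Equivalently 3 March 1519 Gregorian, JDN 2275924.
Since JDN mod 7 = 0 (0 = Monday), the day is Monday.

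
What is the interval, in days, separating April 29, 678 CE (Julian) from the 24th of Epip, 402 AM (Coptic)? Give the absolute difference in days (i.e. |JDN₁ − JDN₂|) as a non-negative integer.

First date → JDN 1968816; second date → JDN 1971818.
The interval is |1968816 − 1971818| = 3002 days.

3002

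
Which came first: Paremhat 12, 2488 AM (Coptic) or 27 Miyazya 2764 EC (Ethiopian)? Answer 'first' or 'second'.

Converting both to JDN: 2733598 vs 2733643; the smaller is the first.

first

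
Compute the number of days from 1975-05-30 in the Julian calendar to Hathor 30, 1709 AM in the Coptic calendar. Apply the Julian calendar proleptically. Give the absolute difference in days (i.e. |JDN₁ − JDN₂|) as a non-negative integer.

6390

First date → JDN 2442576; second date → JDN 2448966.
The interval is |2442576 − 2448966| = 6390 days.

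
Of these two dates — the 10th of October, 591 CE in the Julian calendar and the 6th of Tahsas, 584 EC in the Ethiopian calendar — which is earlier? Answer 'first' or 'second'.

first

First date → JDN 1937203; second date → JDN 1937257.
JDN 1937203 < JDN 1937257, so the first date is earlier.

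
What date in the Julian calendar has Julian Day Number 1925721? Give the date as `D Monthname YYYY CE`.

3 May 560 CE

The proleptic Gregorian equivalent of JDN 1925721 is 5 May 560.
In the Julian calendar that day is 3 May 560 CE.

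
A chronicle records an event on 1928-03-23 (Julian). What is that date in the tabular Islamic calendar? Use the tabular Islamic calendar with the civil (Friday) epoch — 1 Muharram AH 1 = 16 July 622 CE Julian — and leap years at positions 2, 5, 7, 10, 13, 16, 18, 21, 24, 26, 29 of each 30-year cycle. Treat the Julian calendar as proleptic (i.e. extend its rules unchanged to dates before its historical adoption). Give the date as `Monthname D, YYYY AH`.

Shawwal 14, 1346 AH

Julian Day Number of the source date = 2425342.
Converting JDN 2425342 to the tabular Islamic calendar gives 14 Shawwal 1346 AH.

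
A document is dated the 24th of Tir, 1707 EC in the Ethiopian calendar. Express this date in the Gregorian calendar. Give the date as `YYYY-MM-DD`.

Julian Day Number of the source date = 2347480.
Converting JDN 2347480 to the Gregorian calendar gives 30 January 1715 CE.

1715-01-30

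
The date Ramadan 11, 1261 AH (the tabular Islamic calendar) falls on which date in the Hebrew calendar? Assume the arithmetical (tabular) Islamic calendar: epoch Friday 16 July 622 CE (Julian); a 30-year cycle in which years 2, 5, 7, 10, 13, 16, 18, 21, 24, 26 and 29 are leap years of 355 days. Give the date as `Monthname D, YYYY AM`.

Elul 11, 5605 AM

Both dates share Julian Day Number 2395188; in the Hebrew calendar that is 11 Elul 5605 AM.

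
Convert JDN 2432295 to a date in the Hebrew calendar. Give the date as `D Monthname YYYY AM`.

JDN 2432295 is 19 April 1947 in the Gregorian calendar.
In the Hebrew calendar that day is 29 Nisan 5707 AM.

29 Nisan 5707 AM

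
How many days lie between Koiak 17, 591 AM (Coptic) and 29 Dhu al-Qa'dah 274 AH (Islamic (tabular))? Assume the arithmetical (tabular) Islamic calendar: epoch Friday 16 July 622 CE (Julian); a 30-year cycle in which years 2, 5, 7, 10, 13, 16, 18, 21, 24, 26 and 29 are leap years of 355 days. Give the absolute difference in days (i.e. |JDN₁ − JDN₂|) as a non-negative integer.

JDN of the first date = 2040633.
JDN of the second date = 2045505.
|2045505 − 2040633| = 4872.

4872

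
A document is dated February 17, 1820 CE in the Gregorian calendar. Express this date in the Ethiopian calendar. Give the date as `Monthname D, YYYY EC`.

Both dates share Julian Day Number 2385848; in the Ethiopian calendar that is 10 Yekatit 1812 EC.

Yekatit 10, 1812 EC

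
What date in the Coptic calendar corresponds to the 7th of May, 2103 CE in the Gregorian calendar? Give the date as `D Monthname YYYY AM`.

28 Parmouti 1819 AM

Julian Day Number of the source date = 2489291.
Converting JDN 2489291 to the Coptic calendar gives 28 Parmouti 1819 AM.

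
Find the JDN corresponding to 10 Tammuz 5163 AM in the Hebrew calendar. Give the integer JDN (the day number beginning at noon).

2233684

Equivalently 9 July 1403 (proleptic Gregorian).
JDN 2299161 is 15 October 1582 CE (Gregorian); the target day is −65477 days from there, so JDN = 2233684.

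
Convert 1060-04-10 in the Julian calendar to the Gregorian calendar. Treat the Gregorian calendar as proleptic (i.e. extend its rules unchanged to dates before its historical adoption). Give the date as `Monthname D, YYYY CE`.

At this point the Julian calendar is 6 days behind the Gregorian.
10 April 1060 Julian + 6 days → 16 April 1060 Gregorian.

April 16, 1060 CE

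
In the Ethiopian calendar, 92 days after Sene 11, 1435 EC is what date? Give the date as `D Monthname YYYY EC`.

The starting date is JDN 2248269; 2248269 + 92 = 2248361.
JDN 2248361 corresponds to 7 Meskerem 1436 EC.

7 Meskerem 1436 EC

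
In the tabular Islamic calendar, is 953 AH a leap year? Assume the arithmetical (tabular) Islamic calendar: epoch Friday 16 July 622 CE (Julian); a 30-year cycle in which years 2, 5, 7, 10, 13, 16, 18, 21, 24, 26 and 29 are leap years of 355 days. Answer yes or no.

Year 953 AH is year 23 of its 30-year cycle; leap positions are 2, 5, 7, 10, 13, 16, 18, 21, 24, 26, 29, so it is a common year (354 days).

no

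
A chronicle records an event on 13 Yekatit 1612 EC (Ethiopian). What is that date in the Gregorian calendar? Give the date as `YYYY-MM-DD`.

1620-02-18

Julian Day Number of the source date = 2312801.
Converting JDN 2312801 to the Gregorian calendar gives 18 February 1620 CE.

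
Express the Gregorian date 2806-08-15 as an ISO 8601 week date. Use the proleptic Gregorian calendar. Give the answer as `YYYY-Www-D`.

2806-W33-2

The weekday is Tuesday (ISO weekday 2).
That Tuesday belongs to ISO week 33 of ISO year 2806.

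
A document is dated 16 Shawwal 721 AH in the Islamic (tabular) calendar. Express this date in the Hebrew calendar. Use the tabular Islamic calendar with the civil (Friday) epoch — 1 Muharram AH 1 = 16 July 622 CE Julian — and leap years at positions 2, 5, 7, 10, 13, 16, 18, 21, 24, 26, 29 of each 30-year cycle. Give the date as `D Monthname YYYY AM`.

16 Cheshvan 5082 AM

Julian Day Number of the source date = 2203865.
Converting JDN 2203865 to the Hebrew calendar gives 16 Cheshvan 5082 AM.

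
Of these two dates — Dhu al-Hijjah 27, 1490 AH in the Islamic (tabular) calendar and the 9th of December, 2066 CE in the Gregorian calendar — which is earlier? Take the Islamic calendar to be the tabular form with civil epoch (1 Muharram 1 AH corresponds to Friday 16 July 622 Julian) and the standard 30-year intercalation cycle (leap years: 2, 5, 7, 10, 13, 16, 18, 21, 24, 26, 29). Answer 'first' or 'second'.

First date → JDN 2476443; second date → JDN 2475994.
JDN 2475994 < JDN 2476443, so the second date is earlier.

second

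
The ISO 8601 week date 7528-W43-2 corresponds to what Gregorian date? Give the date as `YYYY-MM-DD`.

ISO week 1 of 7528 is the week containing the first Thursday of 7528.
Week 43, day 2 (Tuesday) lands on 7528-10-23.

7528-10-23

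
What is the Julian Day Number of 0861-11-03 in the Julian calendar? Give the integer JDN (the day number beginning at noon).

Equivalently 7 November 861 (proleptic Gregorian).
JDN 2400001 is 17 November 1858 CE (Gregorian), MJD 0; the target day is −364156 days from there, so JDN = 2035845.

2035845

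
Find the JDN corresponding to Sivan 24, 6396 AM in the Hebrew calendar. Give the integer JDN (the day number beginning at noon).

2684009

In the Gregorian calendar the same day is 19 June 2636.
JDN 2299161 is 15 October 1582 CE (Gregorian); the target day is +384848 days from there, so JDN = 2684009.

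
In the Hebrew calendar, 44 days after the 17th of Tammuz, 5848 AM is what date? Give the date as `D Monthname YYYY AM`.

2 Elul 5848 AM

Counting 44 days forward from JDN 2483874 reaches JDN 2483918, which is 2 Elul 5848 AM.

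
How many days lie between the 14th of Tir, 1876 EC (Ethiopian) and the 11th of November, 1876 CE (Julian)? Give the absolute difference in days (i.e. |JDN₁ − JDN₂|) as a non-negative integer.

First date → JDN 2409198; second date → JDN 2406582.
The interval is |2409198 − 2406582| = 2616 days.

2616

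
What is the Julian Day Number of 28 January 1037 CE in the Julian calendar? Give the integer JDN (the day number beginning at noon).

2099850

In the proleptic Gregorian calendar the same day is 3 February 1037.
JDN 2299161 is 15 October 1582 CE (Gregorian); the target day is −199311 days from there, so JDN = 2099850.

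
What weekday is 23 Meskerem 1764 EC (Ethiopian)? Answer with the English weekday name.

Wednesday

In the Gregorian calendar this is 2 October 1771 (JDN 2368179).
JDN 2368179 mod 7 = 2, and JDN 0 was a Monday, so this is a Wednesday.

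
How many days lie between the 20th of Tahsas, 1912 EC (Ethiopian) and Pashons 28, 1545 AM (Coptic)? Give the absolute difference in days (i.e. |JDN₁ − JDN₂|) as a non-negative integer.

First date → JDN 2422323; second date → JDN 2389243.
The interval is |2422323 − 2389243| = 33080 days.

33080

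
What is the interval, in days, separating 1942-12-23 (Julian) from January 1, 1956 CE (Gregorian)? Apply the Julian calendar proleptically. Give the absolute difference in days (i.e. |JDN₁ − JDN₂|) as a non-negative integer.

4744

JDN of the first date = 2430730.
JDN of the second date = 2435474.
|2435474 − 2430730| = 4744.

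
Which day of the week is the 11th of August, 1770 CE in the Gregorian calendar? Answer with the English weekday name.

JDN 2367762 mod 7 = 5, and JDN 0 was a Monday, so this is a Saturday.

Saturday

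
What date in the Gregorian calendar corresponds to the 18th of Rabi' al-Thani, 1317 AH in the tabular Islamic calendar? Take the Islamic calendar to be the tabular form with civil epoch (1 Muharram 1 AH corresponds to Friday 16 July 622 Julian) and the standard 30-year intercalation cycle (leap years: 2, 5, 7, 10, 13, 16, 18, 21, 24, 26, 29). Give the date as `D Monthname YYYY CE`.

Julian Day Number of the source date = 2414893.
Converting JDN 2414893 to the Gregorian calendar gives 26 August 1899 CE.

26 August 1899 CE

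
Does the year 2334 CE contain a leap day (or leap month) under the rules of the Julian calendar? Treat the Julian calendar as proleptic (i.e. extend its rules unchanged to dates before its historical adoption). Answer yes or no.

2334 mod 4 = 2, so it is a common year in the Julian calendar.

no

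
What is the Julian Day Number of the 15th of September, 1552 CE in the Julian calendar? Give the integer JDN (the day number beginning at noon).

In the proleptic Gregorian calendar the same day is 25 September 1552.
JDN 2299161 is 15 October 1582 CE (Gregorian); the target day is −10977 days from there, so JDN = 2288184.

2288184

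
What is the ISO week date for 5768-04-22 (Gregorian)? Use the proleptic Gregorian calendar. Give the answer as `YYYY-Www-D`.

5768-W16-5

The weekday is Friday (ISO weekday 5).
That Friday belongs to ISO week 16 of ISO year 5768.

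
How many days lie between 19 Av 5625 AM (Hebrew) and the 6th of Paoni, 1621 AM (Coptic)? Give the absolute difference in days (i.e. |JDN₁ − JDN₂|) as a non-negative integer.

First date → JDN 2402460; second date → JDN 2417010.
The interval is |2402460 − 2417010| = 14550 days.

14550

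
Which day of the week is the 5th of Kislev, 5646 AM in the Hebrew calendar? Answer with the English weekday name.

Equivalently 13 November 1885 Gregorian, JDN 2409859.
2409859 ≡ 4 (mod 7); counting from Monday = 0 gives Friday.

Friday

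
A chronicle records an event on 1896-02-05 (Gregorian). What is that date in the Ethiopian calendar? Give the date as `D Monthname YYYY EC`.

Julian Day Number of the source date = 2413595.
Converting JDN 2413595 to the Ethiopian calendar gives 28 Tir 1888 EC.

28 Tir 1888 EC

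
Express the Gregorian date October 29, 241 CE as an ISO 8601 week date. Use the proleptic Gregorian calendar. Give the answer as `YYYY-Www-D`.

The weekday is Friday (ISO weekday 5).
That Friday belongs to ISO week 43 of ISO year 241.

0241-W43-5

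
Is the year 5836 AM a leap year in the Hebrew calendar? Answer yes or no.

Hebrew year 5836 is year 3 of its 19-year Metonic cycle; leap years are at positions 3, 6, 8, 11, 14, 17, 19, so it is a leap year (13 months).

yes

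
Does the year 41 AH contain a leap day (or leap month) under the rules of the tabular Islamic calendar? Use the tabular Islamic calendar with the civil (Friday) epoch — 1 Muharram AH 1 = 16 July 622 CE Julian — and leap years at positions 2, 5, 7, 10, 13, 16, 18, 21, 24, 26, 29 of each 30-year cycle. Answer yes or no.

no

Year 41 AH is year 11 of its 30-year cycle; leap positions are 2, 5, 7, 10, 13, 16, 18, 21, 24, 26, 29, so it is a common year (354 days).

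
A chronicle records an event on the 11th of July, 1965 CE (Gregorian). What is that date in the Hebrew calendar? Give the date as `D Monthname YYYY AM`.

Julian Day Number of the source date = 2438953.
Converting JDN 2438953 to the Hebrew calendar gives 11 Tammuz 5725 AM.

11 Tammuz 5725 AM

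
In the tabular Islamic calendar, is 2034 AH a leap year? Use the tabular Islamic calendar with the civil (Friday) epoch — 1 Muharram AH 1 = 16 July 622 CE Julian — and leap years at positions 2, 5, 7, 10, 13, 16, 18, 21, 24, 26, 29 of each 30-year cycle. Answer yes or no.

yes

Year 2034 AH is year 24 of its 30-year cycle; leap positions are 2, 5, 7, 10, 13, 16, 18, 21, 24, 26, 29, so it is a leap year (355 days).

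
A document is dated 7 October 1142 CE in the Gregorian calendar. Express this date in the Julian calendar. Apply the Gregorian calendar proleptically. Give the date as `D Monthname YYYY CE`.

At this point the Julian calendar is 7 days behind the Gregorian.
7 October 1142 Gregorian − 7 days → 30 September 1142 Julian.

30 September 1142 CE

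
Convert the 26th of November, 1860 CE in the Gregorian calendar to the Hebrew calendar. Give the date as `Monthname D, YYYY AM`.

Kislev 12, 5621 AM

Both dates share Julian Day Number 2400741; in the Hebrew calendar that is 12 Kislev 5621 AM.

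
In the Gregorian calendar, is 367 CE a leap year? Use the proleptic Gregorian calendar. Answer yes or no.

367 is not divisible by 4, so it is a common year.

no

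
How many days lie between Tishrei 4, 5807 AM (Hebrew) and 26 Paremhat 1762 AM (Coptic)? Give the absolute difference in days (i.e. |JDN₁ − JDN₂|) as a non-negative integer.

First date → JDN 2468623; second date → JDN 2468440.
The interval is |2468623 − 2468440| = 183 days.

183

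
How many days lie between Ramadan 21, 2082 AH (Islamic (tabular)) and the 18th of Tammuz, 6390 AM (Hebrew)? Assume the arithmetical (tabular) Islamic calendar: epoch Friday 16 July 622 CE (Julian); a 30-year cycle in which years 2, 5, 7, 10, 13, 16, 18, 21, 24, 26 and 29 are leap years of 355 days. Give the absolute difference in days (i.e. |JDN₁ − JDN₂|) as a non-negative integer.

4284

First date → JDN 2686133; second date → JDN 2681849.
The interval is |2686133 − 2681849| = 4284 days.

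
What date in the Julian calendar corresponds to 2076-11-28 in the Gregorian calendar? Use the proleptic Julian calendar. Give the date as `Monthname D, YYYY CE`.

November 15, 2076 CE

For dates in this range the Gregorian date is 13 days ahead of the Julian.
28 November 2076 Gregorian − 13 days → 15 November 2076 Julian.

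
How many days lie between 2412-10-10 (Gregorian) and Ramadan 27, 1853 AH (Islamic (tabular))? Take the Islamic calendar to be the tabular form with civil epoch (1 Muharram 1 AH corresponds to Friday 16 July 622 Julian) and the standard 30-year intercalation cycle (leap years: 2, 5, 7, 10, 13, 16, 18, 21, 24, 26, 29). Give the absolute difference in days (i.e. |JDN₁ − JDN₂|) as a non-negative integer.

2681

First date → JDN 2602308; second date → JDN 2604989.
The interval is |2602308 − 2604989| = 2681 days.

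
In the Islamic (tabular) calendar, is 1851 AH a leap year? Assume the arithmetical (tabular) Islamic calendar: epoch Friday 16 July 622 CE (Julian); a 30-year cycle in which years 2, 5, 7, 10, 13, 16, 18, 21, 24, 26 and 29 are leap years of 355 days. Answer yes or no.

yes

Year 1851 AH is year 21 of its 30-year cycle; leap positions are 2, 5, 7, 10, 13, 16, 18, 21, 24, 26, 29, so it is a leap year (355 days).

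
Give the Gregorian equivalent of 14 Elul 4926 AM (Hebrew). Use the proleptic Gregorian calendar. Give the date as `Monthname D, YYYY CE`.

Both dates share Julian Day Number 2147164; in the Gregorian calendar that is 20 August 1166 CE.

August 20, 1166 CE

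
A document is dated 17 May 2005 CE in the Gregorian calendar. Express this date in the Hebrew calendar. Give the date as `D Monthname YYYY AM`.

8 Iyar 5765 AM

Both dates share Julian Day Number 2453508; in the Hebrew calendar that is 8 Iyar 5765 AM.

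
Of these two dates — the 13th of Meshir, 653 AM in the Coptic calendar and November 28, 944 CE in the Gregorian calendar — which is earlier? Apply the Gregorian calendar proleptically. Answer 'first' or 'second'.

First date → JDN 2063335; second date → JDN 2066181.
JDN 2063335 < JDN 2066181, so the first date is earlier.

first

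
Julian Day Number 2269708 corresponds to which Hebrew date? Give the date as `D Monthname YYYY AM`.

6 Adar 5262 AM

JDN 2269708 is 24 February 1502 in the proleptic Gregorian calendar.
In the Hebrew calendar that day is 6 Adar 5262 AM.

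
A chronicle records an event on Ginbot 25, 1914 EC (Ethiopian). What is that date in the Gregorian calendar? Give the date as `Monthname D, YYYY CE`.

June 2, 1922 CE

Both dates share Julian Day Number 2423208; in the Gregorian calendar that is 2 June 1922 CE.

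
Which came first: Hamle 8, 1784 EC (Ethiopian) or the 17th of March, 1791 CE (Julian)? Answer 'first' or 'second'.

second

Converting both to JDN: 2375769 vs 2375296; the smaller is the second.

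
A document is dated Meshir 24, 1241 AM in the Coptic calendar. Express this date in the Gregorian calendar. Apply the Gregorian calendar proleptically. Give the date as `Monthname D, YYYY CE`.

Both dates share Julian Day Number 2278113; in the Gregorian calendar that is 28 February 1525 CE.

February 28, 1525 CE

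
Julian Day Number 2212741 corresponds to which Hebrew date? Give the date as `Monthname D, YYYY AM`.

JDN 2212741 is 6 March 1346 in the proleptic Gregorian calendar.
In the Hebrew calendar that day is Adar II 3, 5106 AM.

Adar II 3, 5106 AM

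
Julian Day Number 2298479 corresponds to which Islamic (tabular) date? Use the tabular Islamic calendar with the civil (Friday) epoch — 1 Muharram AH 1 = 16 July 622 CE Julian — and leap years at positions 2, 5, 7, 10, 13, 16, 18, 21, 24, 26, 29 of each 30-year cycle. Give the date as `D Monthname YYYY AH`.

JDN 2298479 is 2 December 1580 in the proleptic Gregorian calendar.
In the tabular Islamic calendar that day is 14 Shawwal 988 AH.

14 Shawwal 988 AH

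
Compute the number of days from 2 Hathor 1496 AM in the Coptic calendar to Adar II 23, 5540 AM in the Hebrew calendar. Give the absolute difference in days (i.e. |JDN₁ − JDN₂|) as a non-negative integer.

141

JDN of the first date = 2371140.
JDN of the second date = 2371281.
|2371281 − 2371140| = 141.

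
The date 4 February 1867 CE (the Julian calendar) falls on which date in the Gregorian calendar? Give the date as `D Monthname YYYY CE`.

16 February 1867 CE

For dates in this range the Gregorian date is 12 days ahead of the Julian.
4 February 1867 Julian + 12 days → 16 February 1867 Gregorian.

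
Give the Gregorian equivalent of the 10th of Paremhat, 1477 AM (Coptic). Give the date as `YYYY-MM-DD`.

Julian Day Number of the source date = 2364328.
Converting JDN 2364328 to the Gregorian calendar gives 17 March 1761 CE.

1761-03-17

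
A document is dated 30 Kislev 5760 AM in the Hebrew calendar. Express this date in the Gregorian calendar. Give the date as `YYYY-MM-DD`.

Julian Day Number of the source date = 2451522.
Converting JDN 2451522 to the Gregorian calendar gives 9 December 1999 CE.

1999-12-09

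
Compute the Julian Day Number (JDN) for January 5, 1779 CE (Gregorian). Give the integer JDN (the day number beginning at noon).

2370831

JDN 2299161 is 15 October 1582 CE (Gregorian); the target day is +71670 days from there, so JDN = 2370831.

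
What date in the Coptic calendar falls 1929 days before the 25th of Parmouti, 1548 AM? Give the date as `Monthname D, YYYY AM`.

Tobi 13, 1543 AM

The starting date is JDN 2390306; 2390306 − 1929 = 2388377.
JDN 2388377 corresponds to Tobi 13, 1543 AM.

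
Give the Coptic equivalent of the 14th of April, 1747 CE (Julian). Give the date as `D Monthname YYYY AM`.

The source date corresponds to 25 April 1747 in the Gregorian calendar (JDN 2359253).
That day falls on 19 Parmouti 1463 AM in the Coptic calendar.

19 Parmouti 1463 AM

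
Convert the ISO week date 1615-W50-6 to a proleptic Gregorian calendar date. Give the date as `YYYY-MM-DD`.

1615-12-12

ISO week 1 of 1615 is the week containing the first Thursday of 1615.
Week 50, day 6 (Saturday) lands on 1615-12-12.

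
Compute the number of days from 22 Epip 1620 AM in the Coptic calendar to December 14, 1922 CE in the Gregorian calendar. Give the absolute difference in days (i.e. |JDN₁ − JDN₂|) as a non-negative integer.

JDN of the first date = 2416691.
JDN of the second date = 2423403.
|2423403 − 2416691| = 6712.

6712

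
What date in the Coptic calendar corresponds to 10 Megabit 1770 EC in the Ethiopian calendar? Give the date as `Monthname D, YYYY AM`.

Julian Day Number of the source date = 2370537.
Converting JDN 2370537 to the Coptic calendar gives 10 Paremhat 1494 AM.

Paremhat 10, 1494 AM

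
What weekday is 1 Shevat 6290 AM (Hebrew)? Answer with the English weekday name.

Wednesday

This is JDN 2645155 (1 February 2530 Gregorian).
JDN 2645155 mod 7 = 2, and JDN 0 was a Monday, so this is a Wednesday.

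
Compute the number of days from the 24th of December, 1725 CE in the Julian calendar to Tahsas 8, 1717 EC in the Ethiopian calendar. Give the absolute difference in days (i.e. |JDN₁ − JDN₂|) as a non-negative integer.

First date → JDN 2351472; second date → JDN 2351087.
The interval is |2351472 − 2351087| = 385 days.

385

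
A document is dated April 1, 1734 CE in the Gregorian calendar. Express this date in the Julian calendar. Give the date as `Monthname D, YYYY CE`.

At this point the Julian calendar is 11 days behind the Gregorian.
1 April 1734 Gregorian − 11 days → 21 March 1734 Julian.

March 21, 1734 CE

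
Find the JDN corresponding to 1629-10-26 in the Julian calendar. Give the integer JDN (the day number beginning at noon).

2316349

Equivalently 5 November 1629 (Gregorian).
JDN 2451545 is 1 January 2000 CE (Gregorian); the target day is −135196 days from there, so JDN = 2316349.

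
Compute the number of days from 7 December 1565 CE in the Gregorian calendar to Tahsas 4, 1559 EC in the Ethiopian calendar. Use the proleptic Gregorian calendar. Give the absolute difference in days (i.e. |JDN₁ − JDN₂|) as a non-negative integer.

368

JDN of the first date = 2293005.
JDN of the second date = 2293373.
|2293373 − 2293005| = 368.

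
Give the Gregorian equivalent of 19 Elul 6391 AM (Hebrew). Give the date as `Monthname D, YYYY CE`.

Julian Day Number of the source date = 2682263.
Converting JDN 2682263 to the Gregorian calendar gives 8 September 2631 CE.

September 8, 2631 CE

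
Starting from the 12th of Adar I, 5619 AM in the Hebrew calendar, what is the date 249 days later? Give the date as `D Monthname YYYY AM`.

JDN of the 12th of Adar I, 5619 AM = 2400092.
2400092 + 249 = 2400341.
JDN 2400341 in the Hebrew calendar is 25 Tishrei 5620 AM.

25 Tishrei 5620 AM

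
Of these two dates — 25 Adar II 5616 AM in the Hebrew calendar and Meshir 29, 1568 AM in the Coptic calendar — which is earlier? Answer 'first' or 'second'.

second

The two dates have Julian Day Numbers 2399041 and 2397555 respectively.
Since 2397555 < 2399041, the second date comes first.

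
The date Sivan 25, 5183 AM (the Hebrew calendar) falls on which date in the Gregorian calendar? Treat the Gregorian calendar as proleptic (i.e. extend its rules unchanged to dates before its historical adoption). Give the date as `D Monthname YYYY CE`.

Julian Day Number of the source date = 2240963.
Converting JDN 2240963 to the Gregorian calendar gives 13 June 1423 CE.

13 June 1423 CE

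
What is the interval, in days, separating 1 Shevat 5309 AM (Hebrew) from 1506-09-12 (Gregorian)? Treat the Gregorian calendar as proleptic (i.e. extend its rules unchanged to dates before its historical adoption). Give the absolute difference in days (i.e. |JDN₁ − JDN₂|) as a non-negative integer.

15461

JDN of the first date = 2286830.
JDN of the second date = 2271369.
|2271369 − 2286830| = 15461.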